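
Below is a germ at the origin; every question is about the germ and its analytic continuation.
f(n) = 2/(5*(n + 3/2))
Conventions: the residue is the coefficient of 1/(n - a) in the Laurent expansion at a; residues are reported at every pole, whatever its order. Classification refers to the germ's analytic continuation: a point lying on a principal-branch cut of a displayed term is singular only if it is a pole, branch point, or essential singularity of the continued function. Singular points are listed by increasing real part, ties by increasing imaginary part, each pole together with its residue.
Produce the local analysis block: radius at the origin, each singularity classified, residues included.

Denominator factor (n + 3/2): pole of order 1 at -3/2, modulus 3/2.
The radius of convergence is the smallest modulus among the singular points: 3/2.
At the order-1 pole -3/2 set g(n) = (n - (-3/2))*f(n) = 2/5.
Simple pole: residue = g(a) at a = -3/2, which is 2/5.

Radius of convergence at 0: 3/2.
At -3/2: a pole of order 1; residue 2/5.


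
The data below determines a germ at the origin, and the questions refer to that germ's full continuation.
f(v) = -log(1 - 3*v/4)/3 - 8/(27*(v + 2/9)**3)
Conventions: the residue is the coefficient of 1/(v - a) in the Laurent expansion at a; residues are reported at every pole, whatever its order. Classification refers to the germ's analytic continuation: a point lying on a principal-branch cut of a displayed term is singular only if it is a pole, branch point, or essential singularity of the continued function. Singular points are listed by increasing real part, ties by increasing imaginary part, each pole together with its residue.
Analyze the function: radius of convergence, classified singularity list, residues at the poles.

Denominator factor (v + 2/9)^3: pole of order 3 at -2/9, modulus 2/9.
Branch term (-1/3)*log(1 - v/(4/3)): its argument vanishes at v = 4/3, a logarithmic branch point, modulus 4/3.
The radius of convergence is the smallest modulus among the singular points: 2/9.
The branch term is analytic at -2/9 and contributes nothing to the residue; only the rational part matters.
At the order-3 pole -2/9 set g(v) = (v - (-2/9))^3*(rational part) = -8/27.
Order-3 pole: residue = g''(a)/2; g''(-2/9) = 0, so the residue is 0.
List the singular points by increasing real part (a conjugate pair: the negative imaginary part first).

Radius of convergence at 0: 2/9.
At -2/9: a pole of order 3; residue 0.
At 4/3: a logarithmic branch point.


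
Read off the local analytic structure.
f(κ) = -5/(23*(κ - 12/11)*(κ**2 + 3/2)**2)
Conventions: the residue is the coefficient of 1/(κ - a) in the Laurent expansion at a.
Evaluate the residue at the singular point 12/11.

The residue is -292820/9747423.

At the order-1 pole 12/11 set g(κ) = (κ - (12/11))*f(κ) = -5/(23*(κ**2 + 3/2)**2).
Simple pole: residue = g(a) at a = 12/11, which is -292820/9747423.


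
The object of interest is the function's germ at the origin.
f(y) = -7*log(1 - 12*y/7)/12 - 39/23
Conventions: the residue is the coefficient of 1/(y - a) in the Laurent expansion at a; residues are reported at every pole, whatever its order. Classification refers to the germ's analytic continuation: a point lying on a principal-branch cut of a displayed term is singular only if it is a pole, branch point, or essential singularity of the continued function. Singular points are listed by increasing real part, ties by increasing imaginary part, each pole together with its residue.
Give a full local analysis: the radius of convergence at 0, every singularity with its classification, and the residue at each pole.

Radius of convergence at 0: 7/12.
At 7/12: a logarithmic branch point.

Branch term (-7/12)*log(1 - y/(7/12)): its argument vanishes at y = 7/12, a logarithmic branch point, modulus 7/12.
The radius of convergence is the smallest modulus among the singular points: 7/12.


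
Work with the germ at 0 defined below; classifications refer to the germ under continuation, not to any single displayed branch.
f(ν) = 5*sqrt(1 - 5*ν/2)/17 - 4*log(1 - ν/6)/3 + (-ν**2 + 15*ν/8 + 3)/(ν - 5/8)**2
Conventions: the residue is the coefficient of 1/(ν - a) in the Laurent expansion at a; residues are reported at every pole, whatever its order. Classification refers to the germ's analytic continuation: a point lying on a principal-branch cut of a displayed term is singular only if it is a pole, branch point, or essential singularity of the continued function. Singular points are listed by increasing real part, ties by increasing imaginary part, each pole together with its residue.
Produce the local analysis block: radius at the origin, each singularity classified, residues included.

Denominator factor (ν - 5/8)^2: pole of order 2 at 5/8, modulus 5/8.
Branch term (5/17)*sqrt(1 - ν/(2/5)): its argument vanishes at ν = 2/5, a square-root branch point, modulus 2/5.
Branch term (-4/3)*log(1 - ν/(6)): its argument vanishes at ν = 6, a logarithmic branch point, modulus 6.
The radius of convergence is the smallest modulus among the singular points: 2/5.
The branch terms are analytic at 5/8 and contribute nothing to the residue; only the rational part matters.
At the order-2 pole 5/8 set g(ν) = (ν - (5/8))^2*(rational part) = -ν**2 + 15*ν/8 + 3.
Order-2 pole: residue = g'(a); g'(5/8) = 5/8, so the residue is 5/8.
List the singular points by increasing real part (a conjugate pair: the negative imaginary part first).

Radius of convergence at 0: 2/5.
At 2/5: an algebraic (square-root) branch point.
At 5/8: a pole of order 2; residue 5/8.
At 6: a logarithmic branch point.


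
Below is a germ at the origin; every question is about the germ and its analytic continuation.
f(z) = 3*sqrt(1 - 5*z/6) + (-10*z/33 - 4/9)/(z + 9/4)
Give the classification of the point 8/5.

The point is a regular point.

Denominator factors: z + 9/4 = 77/20 at z = 8/5 — none vanishes.
Branch term sqrt(1 - z/(6/5)): argument at 8/5 is -1/3, nonzero, so 8/5 is not its branch point (a point on a principal cut is still regular for the continued germ).
So the germ continues analytically to 8/5.


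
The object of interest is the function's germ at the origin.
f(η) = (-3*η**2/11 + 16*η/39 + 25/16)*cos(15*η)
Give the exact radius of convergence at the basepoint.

The radius of convergence is infinite.

The factor cos(15*η) is entire and contributes no finite singular point.
The polynomial part has no poles.
No finite singular points: the Taylor series at 0 converges everywhere.


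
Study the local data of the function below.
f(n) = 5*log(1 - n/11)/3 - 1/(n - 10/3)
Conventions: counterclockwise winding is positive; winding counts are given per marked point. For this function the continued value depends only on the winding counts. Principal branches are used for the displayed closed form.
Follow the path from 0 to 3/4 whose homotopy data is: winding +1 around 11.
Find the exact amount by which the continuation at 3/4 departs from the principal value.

The rational part is single-valued and drops out of the difference; each branch term changes only by its own monodromy.
(5/3)*log(1 - n/(11)): each positive loop around 11 adds 2*pi*i to the log, so winding +1 contributes (5/3)*(1)*2*pi*i = (10/3)*pi*i.
Summing the contributions at n = 3/4 gives (10/3)*pi*i.

Continued minus principal equals (10/3)*pi*i.


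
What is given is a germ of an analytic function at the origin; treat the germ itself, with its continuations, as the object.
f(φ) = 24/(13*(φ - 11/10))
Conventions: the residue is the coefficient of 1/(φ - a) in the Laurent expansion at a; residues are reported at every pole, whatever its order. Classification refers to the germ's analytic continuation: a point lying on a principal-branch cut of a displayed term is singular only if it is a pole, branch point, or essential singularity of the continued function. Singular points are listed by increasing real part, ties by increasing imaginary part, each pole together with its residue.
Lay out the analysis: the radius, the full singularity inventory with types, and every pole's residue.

Denominator factor (φ - 11/10): pole of order 1 at 11/10, modulus 11/10.
The radius of convergence is the smallest modulus among the singular points: 11/10.
At the order-1 pole 11/10 set g(φ) = (φ - (11/10))*f(φ) = 24/13.
Simple pole: residue = g(a) at a = 11/10, which is 24/13.

Radius of convergence at 0: 11/10.
At 11/10: a pole of order 1; residue 24/13.


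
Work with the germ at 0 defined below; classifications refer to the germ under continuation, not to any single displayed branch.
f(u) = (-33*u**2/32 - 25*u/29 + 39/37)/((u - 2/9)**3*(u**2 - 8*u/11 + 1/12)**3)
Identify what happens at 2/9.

The point is a pole of order 3.

The denominator factor u - 2/9 vanishes at 2/9 and appears to the power 3; the numerator there equals 188093/231768, nonzero, and no other factor vanishes.
Hence a pole whose order is the multiplicity, 3.


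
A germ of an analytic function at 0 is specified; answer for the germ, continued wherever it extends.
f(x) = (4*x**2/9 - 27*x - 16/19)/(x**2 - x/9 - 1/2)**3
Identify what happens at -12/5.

The point is a regular point.

Denominator factors: x**2 - x/9 - 1/2 = 829/150 at x = -12/5 — none vanishes.
So the germ continues analytically to -12/5.


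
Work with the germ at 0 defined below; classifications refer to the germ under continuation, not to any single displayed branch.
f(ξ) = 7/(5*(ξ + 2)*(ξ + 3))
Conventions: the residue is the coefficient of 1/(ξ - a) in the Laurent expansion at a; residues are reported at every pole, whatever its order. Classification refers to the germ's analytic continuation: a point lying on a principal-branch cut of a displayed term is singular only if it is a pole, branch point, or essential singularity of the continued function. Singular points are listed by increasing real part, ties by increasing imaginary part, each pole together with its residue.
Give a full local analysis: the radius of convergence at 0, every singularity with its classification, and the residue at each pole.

Radius of convergence at 0: 2.
At -3: a pole of order 1; residue -7/5.
At -2: a pole of order 1; residue 7/5.

Denominator factor (ξ + 2): pole of order 1 at -2, modulus 2.
Denominator factor (ξ + 3): pole of order 1 at -3, modulus 3.
The radius of convergence is the smallest modulus among the singular points: 2.
At the order-1 pole -3 set g(ξ) = (ξ - (-3))*f(ξ) = 7/(5*(ξ + 2)).
Simple pole: residue = g(a) at a = -3, which is -7/5.
At the order-1 pole -2 set g(ξ) = (ξ - (-2))*f(ξ) = 7/(5*(ξ + 3)).
Simple pole: residue = g(a) at a = -2, which is 7/5.
List the singular points by increasing real part (a conjugate pair: the negative imaginary part first).


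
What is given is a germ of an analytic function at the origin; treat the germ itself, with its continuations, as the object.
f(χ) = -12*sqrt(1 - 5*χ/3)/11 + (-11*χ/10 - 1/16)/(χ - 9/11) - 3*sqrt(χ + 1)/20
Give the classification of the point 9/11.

The point is a pole of order 1.

The denominator factor χ - 9/11 vanishes at 9/11 and appears to the power 1; the numerator there equals -77/80, nonzero, and no other factor vanishes.
The branch terms are analytic at this point.
Hence a pole whose order is the multiplicity, 1.


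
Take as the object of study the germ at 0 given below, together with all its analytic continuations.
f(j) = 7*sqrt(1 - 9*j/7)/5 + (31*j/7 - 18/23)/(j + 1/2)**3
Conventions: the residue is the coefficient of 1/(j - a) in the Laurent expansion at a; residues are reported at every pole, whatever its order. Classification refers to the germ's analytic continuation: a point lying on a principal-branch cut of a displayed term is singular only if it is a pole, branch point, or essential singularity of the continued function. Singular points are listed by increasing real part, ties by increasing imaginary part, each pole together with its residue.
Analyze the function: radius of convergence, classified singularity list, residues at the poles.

Denominator factor (j + 1/2)^3: pole of order 3 at -1/2, modulus 1/2.
Branch term (7/5)*sqrt(1 - j/(7/9)): its argument vanishes at j = 7/9, a square-root branch point, modulus 7/9.
The radius of convergence is the smallest modulus among the singular points: 1/2.
The branch term is analytic at -1/2 and contributes nothing to the residue; only the rational part matters.
At the order-3 pole -1/2 set g(j) = (j - (-1/2))^3*(rational part) = 31*j/7 - 18/23.
Order-3 pole: residue = g''(a)/2; g''(-1/2) = 0, so the residue is 0.
List the singular points by increasing real part (a conjugate pair: the negative imaginary part first).

Radius of convergence at 0: 1/2.
At -1/2: a pole of order 3; residue 0.
At 7/9: an algebraic (square-root) branch point.


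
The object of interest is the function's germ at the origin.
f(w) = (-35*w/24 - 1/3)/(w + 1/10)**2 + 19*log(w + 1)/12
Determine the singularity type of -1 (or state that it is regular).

The term (19/12)*log(1 - w/(-1)) has argument 1 - -1/(-1) = 0 at -1: a logarithmic (infinitely-sheeted) branch point; the remaining terms are analytic or single-valued there.

The point is a logarithmic branch point.


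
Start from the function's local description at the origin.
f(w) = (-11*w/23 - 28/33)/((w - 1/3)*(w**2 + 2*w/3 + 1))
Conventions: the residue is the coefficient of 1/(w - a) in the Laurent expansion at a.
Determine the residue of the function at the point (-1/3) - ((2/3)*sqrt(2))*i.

The residue is (765/2024) + ((39/4048)*sqrt(2))*i.

The factor w**2 + 2*w/3 + 1 splits as (w - a)(w - a') with a = (-1/3) - ((2/3)*sqrt(2))*i, a' = (-1/3) + ((2/3)*sqrt(2))*i. At the order-1 pole a set g(w) = (w - a)*f(w) = [(-11*w/23 - 28/33)/(w - 1/3)] / (w - a').
Simple pole: residue = g(a) at a = (-1/3) - ((2/3)*sqrt(2))*i, which is (765/2024) + ((39/4048)*sqrt(2))*i.


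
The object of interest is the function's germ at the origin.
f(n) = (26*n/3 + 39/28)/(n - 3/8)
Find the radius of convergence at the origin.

The radius of convergence is 3/8.

Denominator factor (n - 3/8): pole of order 1 at 3/8, modulus 3/8.
The radius of convergence is the smallest modulus among the singular points: 3/8.


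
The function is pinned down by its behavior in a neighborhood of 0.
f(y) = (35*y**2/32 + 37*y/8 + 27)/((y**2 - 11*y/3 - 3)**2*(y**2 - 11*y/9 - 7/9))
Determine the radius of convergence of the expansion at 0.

Denominator factor (y**2 - 11*y/9 - 7/9): discriminant 373/81, real irrational roots 11/18 + (1/18)*sqrt(373) and 11/18 - (1/18)*sqrt(373); poles of order 1, moduli 11/18 + (1/18)*sqrt(373) and -11/18 + (1/18)*sqrt(373).
Denominator factor (y**2 - 11*y/3 - 3)^2: discriminant 229/9, real irrational roots 11/6 + (1/6)*sqrt(229) and 11/6 - (1/6)*sqrt(229); poles of order 2, moduli 11/6 + (1/6)*sqrt(229) and -11/6 + (1/6)*sqrt(229).
The radius of convergence is the smallest modulus among the singular points: -11/18 + (1/18)*sqrt(373).

The radius of convergence is -11/18 + (1/18)*sqrt(373).


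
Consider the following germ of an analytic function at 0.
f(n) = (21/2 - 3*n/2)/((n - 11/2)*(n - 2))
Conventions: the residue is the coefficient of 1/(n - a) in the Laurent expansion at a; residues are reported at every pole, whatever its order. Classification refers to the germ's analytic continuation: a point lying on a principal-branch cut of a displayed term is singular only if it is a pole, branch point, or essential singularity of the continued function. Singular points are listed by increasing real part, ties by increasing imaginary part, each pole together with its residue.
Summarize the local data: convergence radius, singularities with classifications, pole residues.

Radius of convergence at 0: 2.
At 2: a pole of order 1; residue -15/7.
At 11/2: a pole of order 1; residue 9/14.

Denominator factor (n - 2): pole of order 1 at 2, modulus 2.
Denominator factor (n - 11/2): pole of order 1 at 11/2, modulus 11/2.
The radius of convergence is the smallest modulus among the singular points: 2.
At the order-1 pole 2 set g(n) = (n - (2))*f(n) = (21/2 - 3*n/2)/(n - 11/2).
Simple pole: residue = g(a) at a = 2, which is -15/7.
At the order-1 pole 11/2 set g(n) = (n - (11/2))*f(n) = (21/2 - 3*n/2)/(n - 2).
Simple pole: residue = g(a) at a = 11/2, which is 9/14.
List the singular points by increasing real part (a conjugate pair: the negative imaginary part first).


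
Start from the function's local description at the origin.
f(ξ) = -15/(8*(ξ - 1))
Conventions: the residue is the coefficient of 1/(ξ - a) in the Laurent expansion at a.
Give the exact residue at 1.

The residue is -15/8.

At the order-1 pole 1 set g(ξ) = (ξ - (1))*f(ξ) = -15/8.
Simple pole: residue = g(a) at a = 1, which is -15/8.


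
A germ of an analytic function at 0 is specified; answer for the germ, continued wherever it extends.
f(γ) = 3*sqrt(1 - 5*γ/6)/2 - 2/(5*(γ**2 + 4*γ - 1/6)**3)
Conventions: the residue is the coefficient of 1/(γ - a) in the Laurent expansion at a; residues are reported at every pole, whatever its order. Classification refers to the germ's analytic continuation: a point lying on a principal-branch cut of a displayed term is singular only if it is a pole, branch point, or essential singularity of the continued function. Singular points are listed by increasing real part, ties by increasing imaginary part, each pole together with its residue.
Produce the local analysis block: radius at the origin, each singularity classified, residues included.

Denominator factor (γ**2 + 4*γ - 1/6)^3: discriminant 50/3, real irrational roots -2 + (5/6)*sqrt(6) and -2 - (5/6)*sqrt(6); poles of order 3, moduli -2 + (5/6)*sqrt(6) and 2 + (5/6)*sqrt(6).
Branch term (3/2)*sqrt(1 - γ/(6/5)): its argument vanishes at γ = 6/5, a square-root branch point, modulus 6/5.
The radius of convergence is the smallest modulus among the singular points: -2 + (5/6)*sqrt(6).
The branch term is analytic at -2 - (5/6)*sqrt(6) and contributes nothing to the residue; only the rational part matters.
The factor γ**2 + 4*γ - 1/6 splits as (γ - a)(γ - a') with a = -2 - (5/6)*sqrt(6), a' = -2 + (5/6)*sqrt(6). At the order-3 pole a set g(γ) = (γ - a)^3*(rational part) = [-2/5] / (γ - a')^3.
Order-3 pole: residue = g''(a)/2; g''(-2 - (5/6)*sqrt(6)) = (27/15625)*sqrt(6), so the residue is (27/31250)*sqrt(6).
The branch term is analytic at -2 + (5/6)*sqrt(6) and contributes nothing to the residue; only the rational part matters.
The factor γ**2 + 4*γ - 1/6 splits as (γ - a)(γ - a') with a = -2 + (5/6)*sqrt(6), a' = -2 - (5/6)*sqrt(6). At the order-3 pole a set g(γ) = (γ - a)^3*(rational part) = [-2/5] / (γ - a')^3.
Order-3 pole: residue = g''(a)/2; g''(-2 + (5/6)*sqrt(6)) = -(27/15625)*sqrt(6), so the residue is -(27/31250)*sqrt(6).
List the singular points by increasing real part (a conjugate pair: the negative imaginary part first).

Radius of convergence at 0: -2 + (5/6)*sqrt(6).
At -2 - (5/6)*sqrt(6): a pole of order 3; residue (27/31250)*sqrt(6).
At -2 + (5/6)*sqrt(6): a pole of order 3; residue -(27/31250)*sqrt(6).
At 6/5: an algebraic (square-root) branch point.


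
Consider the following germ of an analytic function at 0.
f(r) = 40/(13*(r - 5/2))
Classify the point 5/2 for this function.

The point is a pole of order 1.

The denominator factor r - 5/2 vanishes at 5/2 and appears to the power 1; the numerator there equals 40/13, nonzero, and no other factor vanishes.
Hence a pole whose order is the multiplicity, 1.


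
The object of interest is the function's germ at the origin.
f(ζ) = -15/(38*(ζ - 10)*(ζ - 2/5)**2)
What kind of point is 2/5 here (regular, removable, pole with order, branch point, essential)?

The point is a pole of order 2.

The denominator factor ζ - 2/5 vanishes at 2/5 and appears to the power 2; the numerator there equals -15/38, nonzero, and no other factor vanishes.
Hence a pole whose order is the multiplicity, 2.


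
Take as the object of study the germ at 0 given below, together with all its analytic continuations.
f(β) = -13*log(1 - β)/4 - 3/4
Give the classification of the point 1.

The point is a logarithmic branch point.

The term (-13/4)*log(1 - β/(1)) has argument 1 - 1/(1) = 0 at 1: a logarithmic (infinitely-sheeted) branch point; the remaining terms are analytic or single-valued there.


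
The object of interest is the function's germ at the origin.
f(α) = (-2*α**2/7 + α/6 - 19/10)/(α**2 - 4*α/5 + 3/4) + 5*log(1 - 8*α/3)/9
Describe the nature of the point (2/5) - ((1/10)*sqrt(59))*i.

The denominator factor α**2 - 4*α/5 + 3/4 vanishes at (2/5) - ((1/10)*sqrt(59))*i and appears to the power 1; the numerator there equals (-898/525) + ((13/2100)*sqrt(59))*i, nonzero, and no other factor vanishes.
The branch terms are analytic at this point.
Hence a pole whose order is the multiplicity, 1.

The point is a pole of order 1.


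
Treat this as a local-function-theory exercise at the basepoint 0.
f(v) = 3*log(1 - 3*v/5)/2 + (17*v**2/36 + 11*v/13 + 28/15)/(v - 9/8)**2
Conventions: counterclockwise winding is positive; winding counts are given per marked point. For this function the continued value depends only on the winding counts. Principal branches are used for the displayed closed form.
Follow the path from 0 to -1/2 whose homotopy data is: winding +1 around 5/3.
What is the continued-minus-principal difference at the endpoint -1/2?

Continued minus principal equals (3)*pi*i.

The rational part is single-valued and drops out of the difference; each branch term changes only by its own monodromy.
(3/2)*log(1 - v/(5/3)): each positive loop around 5/3 adds 2*pi*i to the log, so winding +1 contributes (3/2)*(1)*2*pi*i = (3)*pi*i.
Summing the contributions at v = -1/2 gives (3)*pi*i.


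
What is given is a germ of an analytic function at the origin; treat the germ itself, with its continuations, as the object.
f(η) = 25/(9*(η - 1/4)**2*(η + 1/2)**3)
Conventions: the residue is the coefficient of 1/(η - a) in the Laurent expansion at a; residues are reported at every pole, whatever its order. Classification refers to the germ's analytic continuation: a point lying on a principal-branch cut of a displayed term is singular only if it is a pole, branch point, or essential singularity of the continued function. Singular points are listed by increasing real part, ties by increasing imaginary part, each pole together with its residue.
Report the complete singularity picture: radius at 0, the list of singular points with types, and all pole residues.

Denominator factor (η + 1/2)^3: pole of order 3 at -1/2, modulus 1/2.
Denominator factor (η - 1/4)^2: pole of order 2 at 1/4, modulus 1/4.
The radius of convergence is the smallest modulus among the singular points: 1/4.
At the order-3 pole -1/2 set g(η) = (η - (-1/2))^3*f(η) = 25/(9*(η - 1/4)**2).
Order-3 pole: residue = g''(a)/2; g''(-1/2) = 12800/243, so the residue is 6400/243.
At the order-2 pole 1/4 set g(η) = (η - (1/4))^2*f(η) = 25/(9*(η + 1/2)**3).
Order-2 pole: residue = g'(a); g'(1/4) = -6400/243, so the residue is -6400/243.
List the singular points by increasing real part (a conjugate pair: the negative imaginary part first).

Radius of convergence at 0: 1/4.
At -1/2: a pole of order 3; residue 6400/243.
At 1/4: a pole of order 2; residue -6400/243.


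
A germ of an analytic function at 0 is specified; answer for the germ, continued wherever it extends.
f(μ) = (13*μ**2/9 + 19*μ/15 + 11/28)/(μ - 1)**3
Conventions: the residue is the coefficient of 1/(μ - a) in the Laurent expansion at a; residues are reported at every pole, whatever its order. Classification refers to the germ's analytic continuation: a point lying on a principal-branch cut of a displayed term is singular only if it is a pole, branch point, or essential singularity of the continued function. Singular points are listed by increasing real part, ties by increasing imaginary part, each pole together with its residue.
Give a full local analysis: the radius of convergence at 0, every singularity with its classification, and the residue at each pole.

Radius of convergence at 0: 1.
At 1: a pole of order 3; residue 13/9.

Denominator factor (μ - 1)^3: pole of order 3 at 1, modulus 1.
The radius of convergence is the smallest modulus among the singular points: 1.
At the order-3 pole 1 set g(μ) = (μ - (1))^3*f(μ) = 13*μ**2/9 + 19*μ/15 + 11/28.
Order-3 pole: residue = g''(a)/2; g''(1) = 26/9, so the residue is 13/9.


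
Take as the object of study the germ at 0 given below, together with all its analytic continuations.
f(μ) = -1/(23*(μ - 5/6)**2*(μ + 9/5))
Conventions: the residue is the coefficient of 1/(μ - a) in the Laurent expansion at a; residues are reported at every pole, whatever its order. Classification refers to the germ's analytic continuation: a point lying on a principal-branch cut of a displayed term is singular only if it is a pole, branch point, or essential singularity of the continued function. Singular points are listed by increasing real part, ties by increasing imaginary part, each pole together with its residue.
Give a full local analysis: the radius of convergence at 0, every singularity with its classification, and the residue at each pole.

Radius of convergence at 0: 5/6.
At -9/5: a pole of order 1; residue -900/143543.
At 5/6: a pole of order 2; residue 900/143543.

Denominator factor (μ - 5/6)^2: pole of order 2 at 5/6, modulus 5/6.
Denominator factor (μ + 9/5): pole of order 1 at -9/5, modulus 9/5.
The radius of convergence is the smallest modulus among the singular points: 5/6.
At the order-1 pole -9/5 set g(μ) = (μ - (-9/5))*f(μ) = -1/(23*(μ - 5/6)**2).
Simple pole: residue = g(a) at a = -9/5, which is -900/143543.
At the order-2 pole 5/6 set g(μ) = (μ - (5/6))^2*f(μ) = -1/(23*(μ + 9/5)).
Order-2 pole: residue = g'(a); g'(5/6) = 900/143543, so the residue is 900/143543.
List the singular points by increasing real part (a conjugate pair: the negative imaginary part first).


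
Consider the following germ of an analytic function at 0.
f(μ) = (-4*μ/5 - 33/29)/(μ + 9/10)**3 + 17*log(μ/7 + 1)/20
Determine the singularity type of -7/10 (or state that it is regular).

Denominator factors: μ + 9/10 = 1/5 at μ = -7/10 — none vanishes.
Branch term log(1 - μ/(-7)): argument at -7/10 is 9/10, nonzero, so -7/10 is not its branch point (a point on a principal cut is still regular for the continued germ).
So the germ continues analytically to -7/10.

The point is a regular point.


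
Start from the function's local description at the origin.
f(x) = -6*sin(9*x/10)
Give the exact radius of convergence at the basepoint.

The factor -sin(9*x/10) is entire and contributes no finite singular point.
The polynomial part has no poles.
No finite singular points: the Taylor series at 0 converges everywhere.

The radius of convergence is infinite.


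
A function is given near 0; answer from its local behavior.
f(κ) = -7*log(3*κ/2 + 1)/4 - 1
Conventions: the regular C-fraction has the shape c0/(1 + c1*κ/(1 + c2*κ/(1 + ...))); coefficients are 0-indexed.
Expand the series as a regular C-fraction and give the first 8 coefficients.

Taylor coefficients (expand at 0): a_0 = -1, a_1 = -21/8, a_2 = 63/32, a_3 = -63/32, a_4 = 567/256, a_5 = -1701/640, a_6 = 1701/512, a_7 = -2187/512.
c0 = a_0 = -1. Peel one level at a time: if S = 1 + c*κ/S' with S'(0) = 1, then c is the κ-coefficient of S and S' = c*κ/(S - 1).
S_1 = c0/f = 1 + (-21/8)*κ + (567/64)*κ^2 + ...; c1 = -21/8.
S_2 = c1*κ/(S_1 - 1) = 1 + (27/8)*κ + (-3/16)*κ^2 + ...; c2 = 27/8.
S_3 = c2*κ/(S_2 - 1) = 1 + (1/18)*κ + (-25/648)*κ^2 + ...; c3 = 1/18.
S_4 = c3*κ/(S_3 - 1) = 1 + (25/36)*κ + (-3/20)*κ^2 + ...; c4 = 25/36.
S_5 = c4*κ/(S_4 - 1) = 1 + (27/125)*κ + (-7209/62500)*κ^2 + ...; c5 = 27/125.
S_6 = c5*κ/(S_5 - 1) = 1 + (267/500)*κ + (-81/560)*κ^2 + ...; c6 = 267/500.
S_7 = c6*κ/(S_6 - 1) = 1 + (675/2492)*κ + ...; c7 = 675/2492.

The regular C-fraction coefficients are [-1, -21/8, 27/8, 1/18, 25/36, 27/125, 267/500, 675/2492].


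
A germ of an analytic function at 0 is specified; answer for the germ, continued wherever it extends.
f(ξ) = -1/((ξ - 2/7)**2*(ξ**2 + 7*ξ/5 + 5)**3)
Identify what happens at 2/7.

The denominator factor ξ - 2/7 vanishes at 2/7 and appears to the power 2; the numerator there equals -1, nonzero, and no other factor vanishes.
Hence a pole whose order is the multiplicity, 2.

The point is a pole of order 2.


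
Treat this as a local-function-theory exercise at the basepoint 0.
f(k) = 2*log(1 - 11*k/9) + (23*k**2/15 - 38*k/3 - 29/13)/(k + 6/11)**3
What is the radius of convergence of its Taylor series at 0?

Denominator factor (k + 6/11)^3: pole of order 3 at -6/11, modulus 6/11.
Branch term (2)*log(1 - k/(9/11)): its argument vanishes at k = 9/11, a logarithmic branch point, modulus 9/11.
The radius of convergence is the smallest modulus among the singular points: 6/11.

The radius of convergence is 6/11.


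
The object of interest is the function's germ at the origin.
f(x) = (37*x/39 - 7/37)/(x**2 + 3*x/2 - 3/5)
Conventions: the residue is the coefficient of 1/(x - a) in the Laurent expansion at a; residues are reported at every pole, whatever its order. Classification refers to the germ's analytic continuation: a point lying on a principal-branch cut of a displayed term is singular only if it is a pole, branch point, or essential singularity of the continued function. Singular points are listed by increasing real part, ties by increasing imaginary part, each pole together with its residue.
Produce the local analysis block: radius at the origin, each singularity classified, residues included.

Radius of convergence at 0: -3/4 + (1/20)*sqrt(465).
At -3/4 - (1/20)*sqrt(465): a pole of order 1; residue 37/78 + (1733/89466)*sqrt(465).
At -3/4 + (1/20)*sqrt(465): a pole of order 1; residue 37/78 - (1733/89466)*sqrt(465).

Denominator factor (x**2 + 3*x/2 - 3/5): discriminant 93/20, real irrational roots -3/4 + (1/20)*sqrt(465) and -3/4 - (1/20)*sqrt(465); poles of order 1, moduli -3/4 + (1/20)*sqrt(465) and 3/4 + (1/20)*sqrt(465).
The radius of convergence is the smallest modulus among the singular points: -3/4 + (1/20)*sqrt(465).
The factor x**2 + 3*x/2 - 3/5 splits as (x - a)(x - a') with a = -3/4 - (1/20)*sqrt(465), a' = -3/4 + (1/20)*sqrt(465). At the order-1 pole a set g(x) = (x - a)*f(x) = [37*x/39 - 7/37] / (x - a').
Simple pole: residue = g(a) at a = -3/4 - (1/20)*sqrt(465), which is 37/78 + (1733/89466)*sqrt(465).
The factor x**2 + 3*x/2 - 3/5 splits as (x - a)(x - a') with a = -3/4 + (1/20)*sqrt(465), a' = -3/4 - (1/20)*sqrt(465). At the order-1 pole a set g(x) = (x - a)*f(x) = [37*x/39 - 7/37] / (x - a').
Simple pole: residue = g(a) at a = -3/4 + (1/20)*sqrt(465), which is 37/78 - (1733/89466)*sqrt(465).
List the singular points by increasing real part (a conjugate pair: the negative imaginary part first).


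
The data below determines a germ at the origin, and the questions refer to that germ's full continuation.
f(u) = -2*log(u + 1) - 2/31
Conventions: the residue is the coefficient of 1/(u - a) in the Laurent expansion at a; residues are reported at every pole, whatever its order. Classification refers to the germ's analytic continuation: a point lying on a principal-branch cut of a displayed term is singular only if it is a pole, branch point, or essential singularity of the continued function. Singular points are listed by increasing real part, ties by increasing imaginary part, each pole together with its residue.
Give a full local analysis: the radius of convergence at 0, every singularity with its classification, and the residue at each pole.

Branch term (-2)*log(1 - u/(-1)): its argument vanishes at u = -1, a logarithmic branch point, modulus 1.
The radius of convergence is the smallest modulus among the singular points: 1.

Radius of convergence at 0: 1.
At -1: a logarithmic branch point.


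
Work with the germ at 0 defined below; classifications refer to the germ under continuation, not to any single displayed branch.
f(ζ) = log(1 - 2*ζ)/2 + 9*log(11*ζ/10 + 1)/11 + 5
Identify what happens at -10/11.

The point is a logarithmic branch point.

The term (9/11)*log(1 - ζ/(-10/11)) has argument 1 - -10/11/(-10/11) = 0 at -10/11: a logarithmic (infinitely-sheeted) branch point; the remaining terms are analytic or single-valued there.


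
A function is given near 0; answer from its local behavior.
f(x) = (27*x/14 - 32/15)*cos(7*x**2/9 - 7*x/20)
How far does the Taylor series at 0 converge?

The radius of convergence is infinite.

The factor cos(7*x**2/9 - 7*x/20) is entire and contributes no finite singular point.
The polynomial part has no poles.
No finite singular points: the Taylor series at 0 converges everywhere.


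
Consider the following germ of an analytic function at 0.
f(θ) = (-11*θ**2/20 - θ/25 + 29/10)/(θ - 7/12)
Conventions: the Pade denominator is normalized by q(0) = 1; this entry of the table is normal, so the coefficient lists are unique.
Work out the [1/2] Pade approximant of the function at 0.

The Pade approximant has numerator coefficients [-174/35, -27334016/2853725]; denominator coefficients [1, 77458/342447, -2130095/684894].

Taylor coefficients needed (expand at 0): a_0 = -174/35, a_1 = -10356/1225, a_2 = -116187/8575, a_3 = -1394244/60025.
Write the denominator as Q(θ) = 1 + q1*θ + q2*θ^2. Requiring Q*f - P = O(θ^4) with deg P <= 1 kills the coefficients of θ^2..θ^3 in Q*f:
  θ^2: a_2 + q1*a_1 + q2*a_0 = 0, i.e. -116187/8575 + (-10356/1225)*q1 + (-174/35)*q2 = 0.
  θ^3: a_3 + q1*a_2 + q2*a_1 = 0, i.e. -1394244/60025 + (-116187/8575)*q1 + (-10356/1225)*q2 = 0.
Solving this linear system: q1 = 77458/342447, q2 = -2130095/684894.
The numerator is Q*f truncated at degree 1: P0 = a_0 = -174/35; P1 = a_1 + q1*a_0 = -27334016/2853725.


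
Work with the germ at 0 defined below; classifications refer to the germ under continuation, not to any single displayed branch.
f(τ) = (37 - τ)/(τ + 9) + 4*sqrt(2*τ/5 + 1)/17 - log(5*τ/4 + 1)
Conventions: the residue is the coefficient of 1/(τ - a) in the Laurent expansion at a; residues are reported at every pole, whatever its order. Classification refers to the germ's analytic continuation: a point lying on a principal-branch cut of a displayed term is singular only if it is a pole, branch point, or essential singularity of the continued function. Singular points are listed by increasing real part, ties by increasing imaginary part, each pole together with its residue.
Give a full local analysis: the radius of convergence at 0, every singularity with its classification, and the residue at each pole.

Denominator factor (τ + 9): pole of order 1 at -9, modulus 9.
Branch term (4/17)*sqrt(1 - τ/(-5/2)): its argument vanishes at τ = -5/2, a square-root branch point, modulus 5/2.
Branch term (-1)*log(1 - τ/(-4/5)): its argument vanishes at τ = -4/5, a logarithmic branch point, modulus 4/5.
The radius of convergence is the smallest modulus among the singular points: 4/5.
The branch terms are analytic at -9 and contribute nothing to the residue; only the rational part matters.
At the order-1 pole -9 set g(τ) = (τ - (-9))*(rational part) = 37 - τ.
Simple pole: residue = g(a) at a = -9, which is 46.
List the singular points by increasing real part (a conjugate pair: the negative imaginary part first).

Radius of convergence at 0: 4/5.
At -9: a pole of order 1; residue 46.
At -5/2: an algebraic (square-root) branch point.
At -4/5: a logarithmic branch point.


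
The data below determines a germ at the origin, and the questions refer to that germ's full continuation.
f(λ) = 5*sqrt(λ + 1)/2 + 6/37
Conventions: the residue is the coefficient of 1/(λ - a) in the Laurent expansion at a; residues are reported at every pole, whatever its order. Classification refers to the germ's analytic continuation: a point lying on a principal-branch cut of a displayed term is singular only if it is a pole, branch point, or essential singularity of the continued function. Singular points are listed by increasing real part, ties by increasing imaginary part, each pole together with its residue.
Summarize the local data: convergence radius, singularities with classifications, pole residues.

Radius of convergence at 0: 1.
At -1: an algebraic (square-root) branch point.

Branch term (5/2)*sqrt(1 - λ/(-1)): its argument vanishes at λ = -1, a square-root branch point, modulus 1.
The radius of convergence is the smallest modulus among the singular points: 1.


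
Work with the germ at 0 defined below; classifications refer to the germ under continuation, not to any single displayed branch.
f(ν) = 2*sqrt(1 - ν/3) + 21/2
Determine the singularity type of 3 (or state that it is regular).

The term (2)*sqrt(1 - ν/(3)) has argument 1 - 3/(3) = 0 at 3: a square-root (algebraic, two-sheeted) branch point; the remaining terms are analytic or single-valued there.

The point is an algebraic (square-root) branch point.


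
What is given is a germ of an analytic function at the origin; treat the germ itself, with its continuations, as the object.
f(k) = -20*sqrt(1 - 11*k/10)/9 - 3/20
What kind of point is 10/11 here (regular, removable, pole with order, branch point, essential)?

The point is an algebraic (square-root) branch point.

The term (-20/9)*sqrt(1 - k/(10/11)) has argument 1 - 10/11/(10/11) = 0 at 10/11: a square-root (algebraic, two-sheeted) branch point; the remaining terms are analytic or single-valued there.


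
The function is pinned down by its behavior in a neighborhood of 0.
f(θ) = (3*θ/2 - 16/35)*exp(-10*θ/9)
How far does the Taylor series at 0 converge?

The radius of convergence is infinite.

The factor exp(-10*θ/9) is entire and contributes no finite singular point.
The polynomial part has no poles.
No finite singular points: the Taylor series at 0 converges everywhere.


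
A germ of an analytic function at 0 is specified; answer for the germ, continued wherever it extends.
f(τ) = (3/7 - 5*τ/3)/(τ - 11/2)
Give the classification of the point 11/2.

The denominator factor τ - 11/2 vanishes at 11/2 and appears to the power 1; the numerator there equals -367/42, nonzero, and no other factor vanishes.
Hence a pole whose order is the multiplicity, 1.

The point is a pole of order 1.


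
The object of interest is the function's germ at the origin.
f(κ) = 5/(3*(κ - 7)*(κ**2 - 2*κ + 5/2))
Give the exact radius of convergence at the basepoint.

Denominator factor (κ**2 - 2*κ + 5/2): discriminant -6, complex-conjugate roots (1) + ((1/2)*sqrt(6))*i and (1) - ((1/2)*sqrt(6))*i; poles of order 1, moduli (1/2)*sqrt(10) and (1/2)*sqrt(10).
Denominator factor (κ - 7): pole of order 1 at 7, modulus 7.
The radius of convergence is the smallest modulus among the singular points: (1/2)*sqrt(10).

The radius of convergence is (1/2)*sqrt(10).


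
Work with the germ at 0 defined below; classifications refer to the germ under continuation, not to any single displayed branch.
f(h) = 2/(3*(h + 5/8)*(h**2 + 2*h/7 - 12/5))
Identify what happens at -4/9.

Denominator factors: h + 5/8 = 13/72 at h = -4/9; h**2 + 2*h/7 - 12/5 = -6604/2835 at h = -4/9 — none vanishes.
So the germ continues analytically to -4/9.

The point is a regular point.


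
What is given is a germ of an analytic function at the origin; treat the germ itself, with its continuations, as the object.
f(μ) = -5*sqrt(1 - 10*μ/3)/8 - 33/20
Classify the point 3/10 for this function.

The point is an algebraic (square-root) branch point.

The term (-5/8)*sqrt(1 - μ/(3/10)) has argument 1 - 3/10/(3/10) = 0 at 3/10: a square-root (algebraic, two-sheeted) branch point; the remaining terms are analytic or single-valued there.


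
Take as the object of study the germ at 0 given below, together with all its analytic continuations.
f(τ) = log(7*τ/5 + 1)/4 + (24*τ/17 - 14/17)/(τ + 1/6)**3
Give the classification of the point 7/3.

The point is a regular point.

Denominator factors: τ + 1/6 = 5/2 at τ = 7/3 — none vanishes.
Branch term log(1 - τ/(-5/7)): argument at 7/3 is 64/15, nonzero, so 7/3 is not its branch point (a point on a principal cut is still regular for the continued germ).
So the germ continues analytically to 7/3.


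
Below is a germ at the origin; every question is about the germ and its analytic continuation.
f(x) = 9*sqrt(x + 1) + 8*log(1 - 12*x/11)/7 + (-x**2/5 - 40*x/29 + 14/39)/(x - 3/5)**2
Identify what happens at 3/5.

The denominator factor x - 3/5 vanishes at 3/5 and appears to the power 2; the numerator there equals -76429/141375, nonzero, and no other factor vanishes.
The branch terms are analytic at this point.
Hence a pole whose order is the multiplicity, 2.

The point is a pole of order 2.
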